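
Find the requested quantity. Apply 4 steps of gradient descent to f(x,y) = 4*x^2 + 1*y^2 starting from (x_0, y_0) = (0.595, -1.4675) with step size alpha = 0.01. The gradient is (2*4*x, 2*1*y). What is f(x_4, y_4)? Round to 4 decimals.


Gradient descent on f(x,y) = 4*x^2 + 1*y^2.
Starting point: (0.595, -1.4675), alpha = 0.01
Step 1: grad_x = 2*4*0.595 = 4.76, grad_y = 2*1*-1.4675 = -2.935
  x_1 = 0.595 - 0.01*4.76 = 0.5474
  y_1 = -1.4675 - 0.01*-2.935 = -1.4382
Step 2: grad_x = 2*4*0.5474 = 4.3792, grad_y = 2*1*-1.4382 = -2.8763
  x_2 = 0.5474 - 0.01*4.3792 = 0.5036
  y_2 = -1.4382 - 0.01*-2.8763 = -1.4094
Step 3: grad_x = 2*4*0.5036 = 4.0289, grad_y = 2*1*-1.4094 = -2.8188
  x_3 = 0.5036 - 0.01*4.0289 = 0.4633
  y_3 = -1.4094 - 0.01*-2.8188 = -1.3812
Step 4: grad_x = 2*4*0.4633 = 3.7066, grad_y = 2*1*-1.3812 = -2.7624
  x_4 = 0.4633 - 0.01*3.7066 = 0.4263
  y_4 = -1.3812 - 0.01*-2.7624 = -1.3536
f(0.4263, -1.3536) = 4*0.4263^2 + 1*(-1.3536)^2 = 2.5589


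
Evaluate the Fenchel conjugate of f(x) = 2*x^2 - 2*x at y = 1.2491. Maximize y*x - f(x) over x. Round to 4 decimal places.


f*(y) = sup_x {y*x - a*x^2 - b*x} = sup_x {(y-b)*x - a*x^2}
FOC: (y - b) - 2a*x = 0 => x* = (y - b)/(2a)
x* = (1.2491 + 2)/(2*2) = 0.8123
f*(1.2491) = (y-b)^2/(4a) = (1.2491 + 2)^2/(4*2)
= 10.5567/8 = 1.3196


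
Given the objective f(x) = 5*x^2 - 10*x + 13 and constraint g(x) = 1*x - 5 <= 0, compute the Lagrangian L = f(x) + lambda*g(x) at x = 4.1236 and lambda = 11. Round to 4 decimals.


Step 1: Evaluate f(x).
f(4.1236) = 5*4.1236^2 - 10*4.1236 + 13 = 56.7844
Step 2: Evaluate g(x).
g(4.1236) = 1*4.1236 - 5 = -0.8764
Step 3: Compute Lagrangian.
L = 56.7844 + 11*-0.8764 = 47.144


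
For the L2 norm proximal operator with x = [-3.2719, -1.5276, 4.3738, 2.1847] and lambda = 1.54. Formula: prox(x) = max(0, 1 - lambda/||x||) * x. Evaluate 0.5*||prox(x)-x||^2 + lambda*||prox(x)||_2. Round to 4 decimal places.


Step 1: Compute ||x||.
||x|| = 6.078
Step 2: Compute scaling factor.
scale = max(0, 1 - 1.54/6.078) = 0.7466
Step 3: prox(x) = [-2.4429, -1.1405, 3.2656, 1.6312]
||prox(x)|| = 4.538
Step 4: Proximal objective.
0.5*||prox-x||^2 = 1.1858
lambda*||prox|| = 6.9885
Total = 8.1743


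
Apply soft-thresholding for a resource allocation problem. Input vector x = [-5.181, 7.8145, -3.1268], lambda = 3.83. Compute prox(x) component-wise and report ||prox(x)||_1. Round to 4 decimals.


Soft-thresholding with lambda = 3.83:
prox(-5.181) = sign(-5.181)*max(|-5.181| - 3.83, 0) = -1.351
prox(7.8145) = sign(7.8145)*max(|7.8145| - 3.83, 0) = 3.9845
prox(-3.1268) = sign(-3.1268)*max(|-3.1268| - 3.83, 0) = 0.0
prox(x) = [-1.351, 3.9845, 0.0]
||prox(x)||_1 = 1.351 + 3.9845 + 0.0 = 5.3355


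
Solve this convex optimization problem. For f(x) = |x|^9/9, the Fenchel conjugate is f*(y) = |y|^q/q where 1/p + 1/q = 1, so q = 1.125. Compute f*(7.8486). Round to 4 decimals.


The conjugate exponent q satisfies 1/p + 1/q = 1.
p = 9, so q = 9/(9 - 1) = 1.125
|y|^q = 7.8486^1.125 = 10.1541
f*(7.8486) = 10.1541 / 1.125 = 9.0259


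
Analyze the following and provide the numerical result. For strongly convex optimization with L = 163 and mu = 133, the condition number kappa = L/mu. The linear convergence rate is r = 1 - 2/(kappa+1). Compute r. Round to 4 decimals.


Step 1: Compute the condition number.
kappa = L/mu = 163/133 = 1.2256
Step 2: Compute the convergence rate.
r = 1 - 2/(kappa + 1) = 1 - 2*mu/(L + mu) = (L - mu)/(L + mu) = 30/296 = 0.1014


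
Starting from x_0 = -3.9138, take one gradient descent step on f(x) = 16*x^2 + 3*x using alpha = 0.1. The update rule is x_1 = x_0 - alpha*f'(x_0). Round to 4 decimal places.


We compute the gradient at x_0 and apply the update.
f'(x) = 32*x + 3
f'(-3.9138) = 32*-3.9138 + 3 = -122.2416
x_1 = -3.9138 - 0.1*-122.2416 = 8.3104


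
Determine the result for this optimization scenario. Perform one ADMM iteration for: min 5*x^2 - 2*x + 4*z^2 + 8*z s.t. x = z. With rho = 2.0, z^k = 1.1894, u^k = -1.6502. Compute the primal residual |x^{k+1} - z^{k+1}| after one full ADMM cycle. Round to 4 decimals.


ADMM iteration with rho = 2.0, z^k = 1.1894, u^k = -1.6502
Step 1: x-update.
Minimize 5*x^2 - 2*x + (2.0/2)*(x - 1.1894 - 1.6502)^2
FOC: (2*5 + 2.0)*x = 2 + 2.0*(1.1894 + 1.6502)
x^{k+1} = 0.6399
Step 2: z-update.
Minimize 4*z^2 + 8*z + (2.0/2)*(0.6399 - z - 1.6502)^2
FOC: (2*4 + 2.0)*z = -8 + 2.0*(0.6399 - 1.6502)
z^{k+1} = -1.0021
Step 3: u-update.
u^{k+1} = -1.6502 + 0.6399 + 1.0021 = -0.0082
Step 4: Primal residual = |0.6399 + 1.0021| = 1.642


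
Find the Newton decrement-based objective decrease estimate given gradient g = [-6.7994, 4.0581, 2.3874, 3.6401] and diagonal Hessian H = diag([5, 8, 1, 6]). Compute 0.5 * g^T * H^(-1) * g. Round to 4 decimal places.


Step 1: H is diagonal, so H^(-1) * g = [-1.3599, 0.5073, 2.3874, 0.6067].
Step 2: g^T H^(-1) g = sum_i g_i^2 / H_ii
  = (-6.7994)^2/5 + (4.0581)^2/8 + (2.3874)^2/1 + (3.6401)^2/6
  = 9.2464 + 2.0585 + 5.6997 + 2.2084 = 19.213
Step 3: Objective decrease = 0.5 * g^T H^(-1) g = 9.6065


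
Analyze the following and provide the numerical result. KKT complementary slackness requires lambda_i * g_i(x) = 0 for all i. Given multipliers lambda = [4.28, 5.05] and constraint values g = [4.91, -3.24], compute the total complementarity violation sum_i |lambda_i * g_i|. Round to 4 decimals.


KKT complementary slackness check:
lambda_1 * g_1 = 4.28 * 4.91 = 21.0148
lambda_2 * g_2 = 5.05 * -3.24 = -16.362
Total violation = 21.0148 + 16.362 = 37.3768


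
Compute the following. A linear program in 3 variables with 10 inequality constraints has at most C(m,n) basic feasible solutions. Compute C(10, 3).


Each vertex corresponds to some choice of n active constraints out of m, so the number of vertices is at most C(m, n) = m! / (n!(m-n)!).
m = 10, n = 3
Numerator: 10 * 9 * 8
Denominator: 3! = 6
C(10, 3) = 120


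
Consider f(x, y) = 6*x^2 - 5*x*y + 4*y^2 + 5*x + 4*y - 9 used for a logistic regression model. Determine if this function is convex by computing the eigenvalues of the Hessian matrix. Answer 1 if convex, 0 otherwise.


The Hessian of f(x,y) = 6*x^2 - 5*x*y + 4*y^2 + 5*x + 4*y - 9 is:
H = [[12, -5], [-5, 8]]
Trace = 12 + 8 = 20
Determinant = 12*8 - (-5)^2 = 71
Discriminant = (20)^2 - 4*71 = 116.0
Eigenvalues: lambda_1 = 4.6148, lambda_2 = 15.3852
The function is convex.

1


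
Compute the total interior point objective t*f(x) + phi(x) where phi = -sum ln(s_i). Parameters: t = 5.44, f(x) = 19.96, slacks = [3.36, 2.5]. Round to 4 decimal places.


Step 1: Compute log-barrier.
ln values: [1.2119, 0.9163]
phi = -(1.2119 + 0.9163) = -2.1282
Step 2: Compute augmented objective.
t*f(x) = 5.44*19.96 = 108.5824
Total = 108.5824 - 2.1282 = 106.4542


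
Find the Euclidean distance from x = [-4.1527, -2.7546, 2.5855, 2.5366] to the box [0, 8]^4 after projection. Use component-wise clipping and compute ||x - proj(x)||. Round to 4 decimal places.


Project each component onto [0, 8].
clip(-4.1527) = 0.0, clip(-2.7546) = 0.0, clip(2.5855) = 2.5855, clip(2.5366) = 2.5366
Projection = [0.0, 0.0, 2.5855, 2.5366]
Squared diffs: [17.2449, 7.5878, 0.0, 0.0]
Distance = sqrt(24.8327) = 4.9832


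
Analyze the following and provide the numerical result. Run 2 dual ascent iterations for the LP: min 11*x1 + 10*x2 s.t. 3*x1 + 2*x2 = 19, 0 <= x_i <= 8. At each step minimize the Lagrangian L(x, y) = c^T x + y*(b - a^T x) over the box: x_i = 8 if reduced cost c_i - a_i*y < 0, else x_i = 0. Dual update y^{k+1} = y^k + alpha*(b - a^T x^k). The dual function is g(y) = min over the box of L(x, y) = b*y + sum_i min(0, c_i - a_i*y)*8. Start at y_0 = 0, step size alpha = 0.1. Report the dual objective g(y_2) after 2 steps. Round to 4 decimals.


Dual ascent for LP: min 11*x1 + 10*x2, 3*x1 + 2*x2 = 19, 0 <= x_i <= 8
Step 1: y^k = 0.0, reduced costs: (11.0, 10.0)
  x^k = (0.0, 0.0), subgradient = b - a^T x = 19.0
  y^{k+1} = 0.0 + 0.1*19.0 = 1.9
Step 2: y^k = 1.9, reduced costs: (5.3, 6.2)
  x^k = (0.0, 0.0), subgradient = b - a^T x = 19.0
  y^{k+1} = 1.9 + 0.1*19.0 = 3.8
Dual objective at y_2 = 3.8: reduced costs (-0.4, 2.4), box minimizer x = (8.0, 0.0)
g(y_2) = b*y + (c1 - a1*y)*x1 + (c2 - a2*y)*x2 = 19*3.8 + (-0.4)*8.0 + 2.4*0.0 = 72.2 - 3.2 + 0.0 = 69.0


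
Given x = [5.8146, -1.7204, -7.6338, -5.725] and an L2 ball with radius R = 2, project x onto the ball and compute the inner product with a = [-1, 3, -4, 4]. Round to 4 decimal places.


Step 1: Compute ||x|| (intermediates to 6 decimals).
||x|| = sqrt(5.8146^2 + (-1.7204)^2 + (-7.6338)^2 + (-5.725)^2) = 11.305745
Step 2: Project.
Since ||x|| > R, scale = R/||x|| = 2/11.305745 = 0.176901, proj(x) = scale * x
proj(x) = [1.028609, -0.30434, -1.350427, -1.012758]
Step 3: Dot product.
a^T * proj(x) = -1*1.028609 + 3*(-0.30434) - 4*(-1.350427) + 4*(-1.012758) = -0.591


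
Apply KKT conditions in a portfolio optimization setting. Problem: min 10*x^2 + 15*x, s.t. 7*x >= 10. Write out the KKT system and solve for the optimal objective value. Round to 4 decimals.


Step 1: Try lambda = 0 (constraint inactive).
x_unc = -15/(2*10) = -0.75
Check: 7*-0.75 = -5.25 < 10 -- violated!
Step 2: Constraint must be active: 7*x = 10
x* = 10/7 = 1.4286 (rounded; the exact value 10/7 is used below)
lambda = (2*10*(10/7) + 15)/7 = 6.2245
Step 3: Compute optimal value.
f(x*) = 10*(10/7)^2 + 15*(10/7) = 41.8367


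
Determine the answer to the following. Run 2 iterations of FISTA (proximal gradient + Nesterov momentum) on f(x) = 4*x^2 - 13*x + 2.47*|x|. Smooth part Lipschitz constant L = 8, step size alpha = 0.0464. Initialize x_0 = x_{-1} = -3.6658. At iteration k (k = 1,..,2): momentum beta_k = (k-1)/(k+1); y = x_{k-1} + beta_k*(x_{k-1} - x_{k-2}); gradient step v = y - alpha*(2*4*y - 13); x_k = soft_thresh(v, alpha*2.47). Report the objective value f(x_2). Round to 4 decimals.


FISTA on f(x) = 4*x^2 - 13*x + 2.47*|x|
L = 8, alpha = 0.0464
Iteration 1: beta = 0.0, y = -3.6658 + 0.0*(-3.6658 + 3.6658) = -3.6658
  grad(y) = -42.3264, v = y - alpha*grad = -1.7019
  prox(v) = soft_thresh(-1.7019, 0.1146) = -1.5872
Iteration 2: beta = 0.3333, y = -1.5872 + 0.3333*(-1.5872 + 3.6658) = -0.8944
  grad(y) = -20.1552, v = y - alpha*grad = 0.0408
  prox(v) = soft_thresh(0.0408, 0.1146) = 0.0
f(x_2) = 4*0.0^2 - 13*0.0 + 2.47*|0.0| = 0.0


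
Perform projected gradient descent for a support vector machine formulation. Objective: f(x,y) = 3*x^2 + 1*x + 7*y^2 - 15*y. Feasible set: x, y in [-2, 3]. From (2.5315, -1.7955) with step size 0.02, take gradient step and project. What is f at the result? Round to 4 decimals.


Step 1: Compute gradient at (2.5315, -1.7955).
grad_x = 2*3*2.5315 + 1 = 16.189
grad_y = 2*7*-1.7955 - 15 = -40.137
Step 2: Gradient step.
x_raw = 2.5315 - 0.02*16.189 = 2.2077
y_raw = -1.7955 - 0.02*-40.137 = -0.9928
Step 3: Project onto [-2, 3].
x_proj = clip(2.2077) = 2.2077
y_proj = clip(-0.9928) = -0.9928
Step 4: Evaluate f.
f(2.2077, -0.9928) = 38.6202


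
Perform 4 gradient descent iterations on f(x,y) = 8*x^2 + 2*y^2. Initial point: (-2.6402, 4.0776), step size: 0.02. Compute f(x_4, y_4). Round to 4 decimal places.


Gradient descent on f(x,y) = 8*x^2 + 2*y^2.
Starting point: (-2.6402, 4.0776), alpha = 0.02
Step 1: grad_x = 2*8*-2.6402 = -42.2432, grad_y = 2*2*4.0776 = 16.3104
  x_1 = -2.6402 - 0.02*-42.2432 = -1.7953
  y_1 = 4.0776 - 0.02*16.3104 = 3.7514
Step 2: grad_x = 2*8*-1.7953 = -28.7254, grad_y = 2*2*3.7514 = 15.0056
  x_2 = -1.7953 - 0.02*-28.7254 = -1.2208
  y_2 = 3.7514 - 0.02*15.0056 = 3.4513
Step 3: grad_x = 2*8*-1.2208 = -19.5333, grad_y = 2*2*3.4513 = 13.8051
  x_3 = -1.2208 - 0.02*-19.5333 = -0.8302
  y_3 = 3.4513 - 0.02*13.8051 = 3.1752
Step 4: grad_x = 2*8*-0.8302 = -13.2826, grad_y = 2*2*3.1752 = 12.7007
  x_4 = -0.8302 - 0.02*-13.2826 = -0.5645
  y_4 = 3.1752 - 0.02*12.7007 = 2.9212
f(-0.5645, 2.9212) = 8*(-0.5645)^2 + 2*2.9212^2 = 19.6158


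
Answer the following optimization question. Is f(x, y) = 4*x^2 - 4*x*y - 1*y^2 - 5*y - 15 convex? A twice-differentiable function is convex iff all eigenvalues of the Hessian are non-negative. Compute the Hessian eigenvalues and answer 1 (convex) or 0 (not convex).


The Hessian of f(x,y) = 4*x^2 - 4*x*y - 1*y^2 - 5*y - 15 is:
H = [[8, -4], [-4, -2]]
Trace = 8 - 2 = 6
Determinant = 8*-2 - (-4)^2 = -32
Discriminant = (6)^2 - 4*-32 = 164.0
Eigenvalues: lambda_1 = -3.4031, lambda_2 = 9.4031
The function is not convex.

0


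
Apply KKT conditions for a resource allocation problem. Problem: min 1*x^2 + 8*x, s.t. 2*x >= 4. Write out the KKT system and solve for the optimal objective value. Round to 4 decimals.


Step 1: Try lambda = 0 (constraint inactive).
x_unc = -8/(2*1) = -4.0
Check: 2*-4.0 = -8.0 < 4 -- violated!
Step 2: Constraint must be active: 2*x = 4
x* = 4/2 = 2.0
lambda = (2*1*2.0 + 8)/2 = 6.0
Step 3: Compute optimal value.
f(x*) = 1*2.0^2 + 8*2.0 = 20.0


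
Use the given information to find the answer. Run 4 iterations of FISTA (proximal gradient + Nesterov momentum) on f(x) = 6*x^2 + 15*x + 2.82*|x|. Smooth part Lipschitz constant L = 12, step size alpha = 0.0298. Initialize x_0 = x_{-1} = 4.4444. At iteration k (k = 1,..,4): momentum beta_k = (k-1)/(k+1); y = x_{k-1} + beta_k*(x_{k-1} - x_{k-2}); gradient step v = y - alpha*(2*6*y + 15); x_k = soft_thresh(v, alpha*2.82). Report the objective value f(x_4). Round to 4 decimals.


FISTA on f(x) = 6*x^2 + 15*x + 2.82*|x|
L = 12, alpha = 0.0298
Iteration 1: beta = 0.0, y = 4.4444 + 0.0*(4.4444 - 4.4444) = 4.4444
  grad(y) = 68.3328, v = y - alpha*grad = 2.4081
  prox(v) = soft_thresh(2.4081, 0.084) = 2.324
Iteration 2: beta = 0.3333, y = 2.324 + 0.3333*(2.324 - 4.4444) = 1.6173
  grad(y) = 34.4071, v = y - alpha*grad = 0.5919
  prox(v) = soft_thresh(0.5919, 0.084) = 0.5079
Iteration 3: beta = 0.5, y = 0.5079 + 0.5*(0.5079 - 2.324) = -0.4002
  grad(y) = 10.1978, v = y - alpha*grad = -0.7041
  prox(v) = soft_thresh(-0.7041, 0.084) = -0.62
Iteration 4: beta = 0.6, y = -0.62 + 0.6*(-0.62 - 0.5079) = -1.2968
  grad(y) = -0.5616, v = y - alpha*grad = -1.2801
  prox(v) = soft_thresh(-1.2801, 0.084) = -1.196
f(x_4) = 6*(-1.196)^2 + 15*(-1.196) + 2.82*|-1.196| = -5.9847


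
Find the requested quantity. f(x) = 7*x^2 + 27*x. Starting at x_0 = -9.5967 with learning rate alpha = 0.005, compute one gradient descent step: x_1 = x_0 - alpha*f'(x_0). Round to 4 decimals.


We compute the gradient at x_0 and apply the update.
f'(x) = 14*x + 27
f'(-9.5967) = 14*-9.5967 + 27 = -107.3538
x_1 = -9.5967 - 0.005*-107.3538 = -9.0599


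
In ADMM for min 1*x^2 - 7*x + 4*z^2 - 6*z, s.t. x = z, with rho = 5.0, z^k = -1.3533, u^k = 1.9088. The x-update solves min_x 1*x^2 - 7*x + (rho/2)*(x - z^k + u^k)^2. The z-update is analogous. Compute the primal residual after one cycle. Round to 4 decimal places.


ADMM iteration with rho = 5.0, z^k = -1.3533, u^k = 1.9088
Step 1: x-update.
Minimize 1*x^2 - 7*x + (5.0/2)*(x + 1.3533 + 1.9088)^2
FOC: (2*1 + 5.0)*x = 7 + 5.0*(-1.3533 - 1.9088)
x^{k+1} = -1.3301
Step 2: z-update.
Minimize 4*z^2 - 6*z + (5.0/2)*(-1.3301 - z + 1.9088)^2
FOC: (2*4 + 5.0)*z = 6 + 5.0*(-1.3301 + 1.9088)
z^{k+1} = 0.6841
Step 3: u-update.
u^{k+1} = 1.9088 - 1.3301 - 0.6841 = -0.1054
Step 4: Primal residual = |-1.3301 - 0.6841| = 2.0142


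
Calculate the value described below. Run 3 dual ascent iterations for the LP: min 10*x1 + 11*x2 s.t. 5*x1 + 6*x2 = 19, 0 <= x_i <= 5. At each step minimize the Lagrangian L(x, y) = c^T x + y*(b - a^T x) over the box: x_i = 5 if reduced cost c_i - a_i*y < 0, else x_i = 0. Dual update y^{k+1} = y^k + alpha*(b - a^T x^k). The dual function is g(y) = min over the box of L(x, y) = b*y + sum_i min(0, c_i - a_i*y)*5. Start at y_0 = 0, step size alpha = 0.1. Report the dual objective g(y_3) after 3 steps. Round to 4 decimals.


Dual ascent for LP: min 10*x1 + 11*x2, 5*x1 + 6*x2 = 19, 0 <= x_i <= 5
Step 1: y^k = 0.0, reduced costs: (10.0, 11.0)
  x^k = (0.0, 0.0), subgradient = b - a^T x = 19.0
  y^{k+1} = 0.0 + 0.1*19.0 = 1.9
Step 2: y^k = 1.9, reduced costs: (0.5, -0.4)
  x^k = (0.0, 5.0), subgradient = b - a^T x = -11.0
  y^{k+1} = 1.9 + 0.1*-11.0 = 0.8
Step 3: y^k = 0.8, reduced costs: (6.0, 6.2)
  x^k = (0.0, 0.0), subgradient = b - a^T x = 19.0
  y^{k+1} = 0.8 + 0.1*19.0 = 2.7
Dual objective at y_3 = 2.7: reduced costs (-3.5, -5.2), box minimizer x = (5.0, 5.0)
g(y_3) = b*y + (c1 - a1*y)*x1 + (c2 - a2*y)*x2 = 19*2.7 + (-3.5)*5.0 + (-5.2)*5.0 = 51.3 - 17.5 - 26.0 = 7.8


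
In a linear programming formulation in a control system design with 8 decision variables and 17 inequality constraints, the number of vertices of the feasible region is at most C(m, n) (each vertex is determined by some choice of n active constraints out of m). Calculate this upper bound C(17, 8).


Each vertex corresponds to some choice of n active constraints out of m, so the number of vertices is at most C(m, n) = m! / (n!(m-n)!).
m = 17, n = 8
Numerator: 17 * 16 * 15 * 14 * 13 * 12 * 11 * 10
Denominator: 8! = 40320
C(17, 8) = 24310


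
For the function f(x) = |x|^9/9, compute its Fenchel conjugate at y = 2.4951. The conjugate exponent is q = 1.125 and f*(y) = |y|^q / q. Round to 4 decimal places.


The conjugate exponent q satisfies 1/p + 1/q = 1.
p = 9, so q = 9/(9 - 1) = 1.125
|y|^q = 2.4951^1.125 = 2.7972
f*(2.4951) = 2.7972 / 1.125 = 2.4864


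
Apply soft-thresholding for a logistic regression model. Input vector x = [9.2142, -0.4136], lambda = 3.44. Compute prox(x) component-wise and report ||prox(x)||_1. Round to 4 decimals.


Soft-thresholding with lambda = 3.44:
prox(9.2142) = sign(9.2142)*max(|9.2142| - 3.44, 0) = 5.7742
prox(-0.4136) = sign(-0.4136)*max(|-0.4136| - 3.44, 0) = 0.0
prox(x) = [5.7742, 0.0]
||prox(x)||_1 = 5.7742 + 0.0 = 5.7742


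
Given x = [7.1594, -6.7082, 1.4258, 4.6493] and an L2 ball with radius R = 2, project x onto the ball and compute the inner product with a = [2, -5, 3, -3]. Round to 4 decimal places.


Step 1: Compute ||x|| (intermediates to 6 decimals).
||x|| = sqrt(7.1594^2 + (-6.7082)^2 + 1.4258^2 + 4.6493^2) = 10.950153
Step 2: Project.
Since ||x|| > R, scale = R/||x|| = 2/10.950153 = 0.182646, proj(x) = scale * x
proj(x) = [1.307636, -1.225226, 0.260417, 0.849176]
Step 3: Dot product.
a^T * proj(x) = 2*1.307636 - 5*(-1.225226) + 3*0.260417 - 3*0.849176 = 6.9751


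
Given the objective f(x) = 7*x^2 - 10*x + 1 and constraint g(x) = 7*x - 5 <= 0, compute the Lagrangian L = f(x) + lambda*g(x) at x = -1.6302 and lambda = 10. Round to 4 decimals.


Step 1: Evaluate f(x).
f(-1.6302) = 7*(-1.6302)^2 - 10*(-1.6302) + 1 = 35.9049
Step 2: Evaluate g(x).
g(-1.6302) = 7*-1.6302 - 5 = -16.4114
Step 3: Compute Lagrangian.
L = 35.9049 + 10*-16.4114 = -128.2091


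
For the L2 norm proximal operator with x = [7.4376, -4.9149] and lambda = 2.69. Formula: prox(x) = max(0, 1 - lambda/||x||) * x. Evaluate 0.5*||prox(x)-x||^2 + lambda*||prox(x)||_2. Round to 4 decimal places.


Step 1: Compute ||x||.
||x|| = 8.9148
Step 2: Compute scaling factor.
scale = max(0, 1 - 2.69/8.9148) = 0.6983
Step 3: prox(x) = [5.1933, -3.4319]
||prox(x)|| = 6.2248
Step 4: Proximal objective.
0.5*||prox-x||^2 = 3.6181
lambda*||prox|| = 16.7447
Total = 20.3628


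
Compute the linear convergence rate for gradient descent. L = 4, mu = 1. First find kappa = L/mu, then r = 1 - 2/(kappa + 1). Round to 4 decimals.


Step 1: Compute the condition number.
kappa = L/mu = 4/1 = 4.0
Step 2: Compute the convergence rate.
r = 1 - 2/(kappa + 1) = 1 - 2*mu/(L + mu) = (L - mu)/(L + mu) = 3/5 = 0.6


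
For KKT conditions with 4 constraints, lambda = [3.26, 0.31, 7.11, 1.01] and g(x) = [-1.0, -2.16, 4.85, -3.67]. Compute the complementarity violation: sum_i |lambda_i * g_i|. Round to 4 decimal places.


KKT complementary slackness check:
lambda_1 * g_1 = 3.26 * -1.0 = -3.26
lambda_2 * g_2 = 0.31 * -2.16 = -0.6696
lambda_3 * g_3 = 7.11 * 4.85 = 34.4835
lambda_4 * g_4 = 1.01 * -3.67 = -3.7067
Total violation = 3.26 + 0.6696 + 34.4835 + 3.7067 = 42.1198


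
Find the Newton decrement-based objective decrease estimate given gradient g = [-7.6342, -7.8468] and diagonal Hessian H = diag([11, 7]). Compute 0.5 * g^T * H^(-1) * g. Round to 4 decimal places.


Step 1: H is diagonal, so H^(-1) * g = [-0.694, -1.121].
Step 2: g^T H^(-1) g = sum_i g_i^2 / H_ii
  = (-7.6342)^2/11 + (-7.8468)^2/7
  = 5.2983 + 8.796 = 14.0943
Step 3: Objective decrease = 0.5 * g^T H^(-1) g = 7.0472


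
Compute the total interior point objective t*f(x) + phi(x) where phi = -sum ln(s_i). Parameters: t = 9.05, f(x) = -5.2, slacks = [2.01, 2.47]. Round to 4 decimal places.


Step 1: Compute log-barrier.
ln values: [0.6981, 0.9042]
phi = -(0.6981 + 0.9042) = -1.6024
Step 2: Compute augmented objective.
t*f(x) = 9.05*-5.2 = -47.06
Total = -47.06 - 1.6024 = -48.6624


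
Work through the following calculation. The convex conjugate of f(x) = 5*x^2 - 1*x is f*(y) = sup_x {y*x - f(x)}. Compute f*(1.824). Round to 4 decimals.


f*(y) = sup_x {y*x - a*x^2 - b*x} = sup_x {(y-b)*x - a*x^2}
FOC: (y - b) - 2a*x = 0 => x* = (y - b)/(2a)
x* = (1.824 + 1)/(2*5) = 0.2824
f*(1.824) = (y-b)^2/(4a) = (1.824 + 1)^2/(4*5)
= 7.975/20 = 0.3987


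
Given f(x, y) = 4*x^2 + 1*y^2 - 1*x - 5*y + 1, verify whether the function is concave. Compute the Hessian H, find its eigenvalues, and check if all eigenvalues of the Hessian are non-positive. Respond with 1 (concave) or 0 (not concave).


The Hessian of f(x,y) = 4*x^2 + 1*y^2 - 1*x - 5*y + 1 is:
H = [[8, 0], [0, 2]]
Trace = 8 + 2 = 10
Determinant = 8*2 - (0)^2 = 16
Discriminant = (10)^2 - 4*16 = 36.0
Eigenvalues: lambda_1 = 2.0, lambda_2 = 8.0
The function is not concave.

0


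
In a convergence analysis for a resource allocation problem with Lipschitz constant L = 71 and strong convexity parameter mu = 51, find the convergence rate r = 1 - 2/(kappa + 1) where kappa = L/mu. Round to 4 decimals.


Step 1: Compute the condition number.
kappa = L/mu = 71/51 = 1.3922
Step 2: Compute the convergence rate.
r = 1 - 2/(kappa + 1) = 1 - 2*mu/(L + mu) = (L - mu)/(L + mu) = 20/122 = 0.1639


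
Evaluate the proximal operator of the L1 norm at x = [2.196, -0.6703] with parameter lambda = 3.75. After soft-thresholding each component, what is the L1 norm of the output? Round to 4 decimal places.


Soft-thresholding with lambda = 3.75:
prox(2.196) = sign(2.196)*max(|2.196| - 3.75, 0) = 0.0
prox(-0.6703) = sign(-0.6703)*max(|-0.6703| - 3.75, 0) = 0.0
prox(x) = [0.0, 0.0]
||prox(x)||_1 = 0.0 + 0.0 = 0.0


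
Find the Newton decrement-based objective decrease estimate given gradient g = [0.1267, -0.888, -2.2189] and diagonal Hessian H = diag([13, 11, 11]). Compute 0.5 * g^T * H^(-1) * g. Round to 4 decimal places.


Step 1: H is diagonal, so H^(-1) * g = [0.0097, -0.0807, -0.2017].
Step 2: g^T H^(-1) g = sum_i g_i^2 / H_ii
  = (0.1267)^2/13 + (-0.888)^2/11 + (-2.2189)^2/11
  = 0.0012 + 0.0717 + 0.4476 = 0.5205
Step 3: Objective decrease = 0.5 * g^T H^(-1) g = 0.2603


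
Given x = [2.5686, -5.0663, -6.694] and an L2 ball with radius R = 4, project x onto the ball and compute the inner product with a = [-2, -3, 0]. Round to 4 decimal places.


Step 1: Compute ||x|| (intermediates to 6 decimals).
||x|| = sqrt(2.5686^2 + (-5.0663)^2 + (-6.694)^2) = 8.779222
Step 2: Project.
Since ||x|| > R, scale = R/||x|| = 4/8.779222 = 0.455621, proj(x) = scale * x
proj(x) = [1.170308, -2.308313, -3.049927]
Step 3: Dot product.
a^T * proj(x) = -2*1.170308 - 3*(-2.308313) + 0*(-3.049927) = 4.5843


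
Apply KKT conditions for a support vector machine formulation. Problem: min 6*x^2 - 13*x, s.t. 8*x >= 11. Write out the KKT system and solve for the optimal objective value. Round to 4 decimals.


Step 1: Try lambda = 0 (constraint inactive).
x_unc = 13/(2*6) = 1.0833
Check: 8*1.0833 = 8.6664 < 11 -- violated!
Step 2: Constraint must be active: 8*x = 11
x* = 11/8 = 1.375
lambda = (2*6*1.375 - 13)/8 = 0.4375
Step 3: Compute optimal value.
f(x*) = 6*1.375^2 - 13*1.375 = -6.5313


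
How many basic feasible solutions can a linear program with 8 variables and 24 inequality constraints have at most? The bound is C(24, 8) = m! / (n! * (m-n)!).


Each vertex corresponds to some choice of n active constraints out of m, so the number of vertices is at most C(m, n) = m! / (n!(m-n)!).
m = 24, n = 8
Numerator: 24 * 23 * 22 * 21 * 20 * 19 * 18 * 17
Denominator: 8! = 40320
C(24, 8) = 735471


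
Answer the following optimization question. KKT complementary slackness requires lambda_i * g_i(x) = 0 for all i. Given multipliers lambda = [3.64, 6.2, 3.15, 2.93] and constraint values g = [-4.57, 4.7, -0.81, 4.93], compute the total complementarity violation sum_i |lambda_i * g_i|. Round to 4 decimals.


KKT complementary slackness check:
lambda_1 * g_1 = 3.64 * -4.57 = -16.6348
lambda_2 * g_2 = 6.2 * 4.7 = 29.14
lambda_3 * g_3 = 3.15 * -0.81 = -2.5515
lambda_4 * g_4 = 2.93 * 4.93 = 14.4449
Total violation = 16.6348 + 29.14 + 2.5515 + 14.4449 = 62.7712


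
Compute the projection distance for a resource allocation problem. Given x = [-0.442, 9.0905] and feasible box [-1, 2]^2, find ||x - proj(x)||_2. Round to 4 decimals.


Project each component onto [-1, 2].
clip(-0.442) = -0.442, clip(9.0905) = 2.0
Projection = [-0.442, 2.0]
Squared diffs: [0.0, 50.2752]
Distance = sqrt(50.2752) = 7.0905


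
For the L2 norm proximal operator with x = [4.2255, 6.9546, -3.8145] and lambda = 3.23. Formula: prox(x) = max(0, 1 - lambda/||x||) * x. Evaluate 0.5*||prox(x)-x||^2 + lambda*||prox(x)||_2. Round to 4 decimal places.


Step 1: Compute ||x||.
||x|| = 8.9873
Step 2: Compute scaling factor.
scale = max(0, 1 - 3.23/8.9873) = 0.6406
Step 3: prox(x) = [2.7069, 4.4551, -2.4436]
||prox(x)|| = 5.7573
Step 4: Proximal objective.
0.5*||prox-x||^2 = 5.2165
lambda*||prox|| = 18.5961
Total = 23.8126


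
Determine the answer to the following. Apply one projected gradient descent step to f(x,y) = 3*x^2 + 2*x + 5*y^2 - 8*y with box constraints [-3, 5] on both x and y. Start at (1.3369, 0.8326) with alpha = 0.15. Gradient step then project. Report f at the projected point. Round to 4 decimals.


Step 1: Compute gradient at (1.3369, 0.8326).
grad_x = 2*3*1.3369 + 2 = 10.0214
grad_y = 2*5*0.8326 - 8 = 0.326
Step 2: Gradient step.
x_raw = 1.3369 - 0.15*10.0214 = -0.1663
y_raw = 0.8326 - 0.15*0.326 = 0.7837
Step 3: Project onto [-3, 5].
x_proj = clip(-0.1663) = -0.1663
y_proj = clip(0.7837) = 0.7837
Step 4: Evaluate f.
f(-0.1663, 0.7837) = -3.4483


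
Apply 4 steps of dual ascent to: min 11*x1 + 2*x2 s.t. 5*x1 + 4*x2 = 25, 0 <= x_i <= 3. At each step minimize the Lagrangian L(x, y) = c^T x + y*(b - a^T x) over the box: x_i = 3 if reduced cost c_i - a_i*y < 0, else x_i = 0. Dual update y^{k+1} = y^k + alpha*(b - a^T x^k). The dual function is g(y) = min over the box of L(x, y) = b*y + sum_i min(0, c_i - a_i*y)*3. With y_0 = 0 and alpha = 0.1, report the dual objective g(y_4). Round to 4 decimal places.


Dual ascent for LP: min 11*x1 + 2*x2, 5*x1 + 4*x2 = 25, 0 <= x_i <= 3
Step 1: y^k = 0.0, reduced costs: (11.0, 2.0)
  x^k = (0.0, 0.0), subgradient = b - a^T x = 25.0
  y^{k+1} = 0.0 + 0.1*25.0 = 2.5
Step 2: y^k = 2.5, reduced costs: (-1.5, -8.0)
  x^k = (3.0, 3.0), subgradient = b - a^T x = -2.0
  y^{k+1} = 2.5 + 0.1*-2.0 = 2.3
Step 3: y^k = 2.3, reduced costs: (-0.5, -7.2)
  x^k = (3.0, 3.0), subgradient = b - a^T x = -2.0
  y^{k+1} = 2.3 + 0.1*-2.0 = 2.1
Step 4: y^k = 2.1, reduced costs: (0.5, -6.4)
  x^k = (0.0, 3.0), subgradient = b - a^T x = 13.0
  y^{k+1} = 2.1 + 0.1*13.0 = 3.4
Dual objective at y_4 = 3.4: reduced costs (-6.0, -11.6), box minimizer x = (3.0, 3.0)
g(y_4) = b*y + (c1 - a1*y)*x1 + (c2 - a2*y)*x2 = 25*3.4 + (-6.0)*3.0 + (-11.6)*3.0 = 85.0 - 18.0 - 34.8 = 32.2


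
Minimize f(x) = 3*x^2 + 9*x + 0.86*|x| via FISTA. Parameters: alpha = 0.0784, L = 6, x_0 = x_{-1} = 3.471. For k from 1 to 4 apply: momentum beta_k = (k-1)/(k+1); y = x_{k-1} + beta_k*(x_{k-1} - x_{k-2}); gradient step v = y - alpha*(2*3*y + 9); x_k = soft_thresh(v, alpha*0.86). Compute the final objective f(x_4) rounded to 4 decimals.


FISTA on f(x) = 3*x^2 + 9*x + 0.86*|x|
L = 6, alpha = 0.0784
Iteration 1: beta = 0.0, y = 3.471 + 0.0*(3.471 - 3.471) = 3.471
  grad(y) = 29.826, v = y - alpha*grad = 1.1326
  prox(v) = soft_thresh(1.1326, 0.0674) = 1.0652
Iteration 2: beta = 0.3333, y = 1.0652 + 0.3333*(1.0652 - 3.471) = 0.2633
  grad(y) = 10.5797, v = y - alpha*grad = -0.5662
  prox(v) = soft_thresh(-0.5662, 0.0674) = -0.4987
Iteration 3: beta = 0.5, y = -0.4987 + 0.5*(-0.4987 - 1.0652) = -1.2807
  grad(y) = 1.3157, v = y - alpha*grad = -1.3839
  prox(v) = soft_thresh(-1.3839, 0.0674) = -1.3164
Iteration 4: beta = 0.6, y = -1.3164 + 0.6*(-1.3164 + 0.4987) = -1.8071
  grad(y) = -1.8424, v = y - alpha*grad = -1.6626
  prox(v) = soft_thresh(-1.6626, 0.0674) = -1.5952
f(x_4) = 3*(-1.5952)^2 + 9*(-1.5952) + 0.86*|-1.5952| = -5.3509


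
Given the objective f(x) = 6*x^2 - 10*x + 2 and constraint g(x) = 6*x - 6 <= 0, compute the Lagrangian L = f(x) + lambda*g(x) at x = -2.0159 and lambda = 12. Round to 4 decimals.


Step 1: Evaluate f(x).
f(-2.0159) = 6*(-2.0159)^2 - 10*(-2.0159) + 2 = 46.5421
Step 2: Evaluate g(x).
g(-2.0159) = 6*-2.0159 - 6 = -18.0954
Step 3: Compute Lagrangian.
L = 46.5421 + 12*-18.0954 = -170.6027


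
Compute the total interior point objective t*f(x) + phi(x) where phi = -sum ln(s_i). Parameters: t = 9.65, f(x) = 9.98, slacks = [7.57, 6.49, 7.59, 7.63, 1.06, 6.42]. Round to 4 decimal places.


Step 1: Compute log-barrier.
ln values: [2.0242, 1.8703, 2.0268, 2.0321, 0.0583, 1.8594]
phi = -(2.0242 + 1.8703 + 2.0268 + 2.0321 + 0.0583 + 1.8594) = -9.8711
Step 2: Compute augmented objective.
t*f(x) = 9.65*9.98 = 96.307
Total = 96.307 - 9.8711 = 86.4359


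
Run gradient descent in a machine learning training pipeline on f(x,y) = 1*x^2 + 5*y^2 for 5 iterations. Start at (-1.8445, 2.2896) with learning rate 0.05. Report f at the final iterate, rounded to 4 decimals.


Gradient descent on f(x,y) = 1*x^2 + 5*y^2.
Starting point: (-1.8445, 2.2896), alpha = 0.05
Step 1: grad_x = 2*1*-1.8445 = -3.689, grad_y = 2*5*2.2896 = 22.896
  x_1 = -1.8445 - 0.05*-3.689 = -1.6601
  y_1 = 2.2896 - 0.05*22.896 = 1.1448
Step 2: grad_x = 2*1*-1.6601 = -3.3201, grad_y = 2*5*1.1448 = 11.448
  x_2 = -1.6601 - 0.05*-3.3201 = -1.494
  y_2 = 1.1448 - 0.05*11.448 = 0.5724
Step 3: grad_x = 2*1*-1.494 = -2.9881, grad_y = 2*5*0.5724 = 5.724
  x_3 = -1.494 - 0.05*-2.9881 = -1.3446
  y_3 = 0.5724 - 0.05*5.724 = 0.2862
Step 4: grad_x = 2*1*-1.3446 = -2.6893, grad_y = 2*5*0.2862 = 2.862
  x_4 = -1.3446 - 0.05*-2.6893 = -1.2102
  y_4 = 0.2862 - 0.05*2.862 = 0.1431
Step 5: grad_x = 2*1*-1.2102 = -2.4204, grad_y = 2*5*0.1431 = 1.431
  x_5 = -1.2102 - 0.05*-2.4204 = -1.0892
  y_5 = 0.1431 - 0.05*1.431 = 0.0716
f(-1.0892, 0.0716) = 1*(-1.0892)^2 + 5*0.0716^2 = 1.2119


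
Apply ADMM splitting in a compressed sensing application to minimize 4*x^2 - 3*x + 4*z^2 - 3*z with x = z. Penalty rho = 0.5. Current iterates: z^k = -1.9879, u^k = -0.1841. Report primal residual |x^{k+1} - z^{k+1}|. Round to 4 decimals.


ADMM iteration with rho = 0.5, z^k = -1.9879, u^k = -0.1841
Step 1: x-update.
Minimize 4*x^2 - 3*x + (0.5/2)*(x + 1.9879 - 0.1841)^2
FOC: (2*4 + 0.5)*x = 3 + 0.5*(-1.9879 + 0.1841)
x^{k+1} = 0.2468
Step 2: z-update.
Minimize 4*z^2 - 3*z + (0.5/2)*(0.2468 - z - 0.1841)^2
FOC: (2*4 + 0.5)*z = 3 + 0.5*(0.2468 - 0.1841)
z^{k+1} = 0.3566
Step 3: u-update.
u^{k+1} = -0.1841 + 0.2468 - 0.3566 = -0.2939
Step 4: Primal residual = |0.2468 - 0.3566| = 0.1098


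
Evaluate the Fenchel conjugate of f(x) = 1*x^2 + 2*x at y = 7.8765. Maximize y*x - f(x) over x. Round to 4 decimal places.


f*(y) = sup_x {y*x - a*x^2 - b*x} = sup_x {(y-b)*x - a*x^2}
FOC: (y - b) - 2a*x = 0 => x* = (y - b)/(2a)
x* = (7.8765 - 2)/(2*1) = 2.9383
f*(7.8765) = (y-b)^2/(4a) = (7.8765 - 2)^2/(4*1)
= 34.5333/4 = 8.6333


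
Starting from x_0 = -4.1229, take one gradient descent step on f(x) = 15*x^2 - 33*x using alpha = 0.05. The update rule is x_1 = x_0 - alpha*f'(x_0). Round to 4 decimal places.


We compute the gradient at x_0 and apply the update.
f'(x) = 30*x - 33
f'(-4.1229) = 30*-4.1229 - 33 = -156.687
x_1 = -4.1229 - 0.05*-156.687 = 3.7115


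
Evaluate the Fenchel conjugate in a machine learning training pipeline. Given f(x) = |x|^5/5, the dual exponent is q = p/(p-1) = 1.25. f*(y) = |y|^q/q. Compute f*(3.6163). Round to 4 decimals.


The conjugate exponent q satisfies 1/p + 1/q = 1.
p = 5, so q = 5/(5 - 1) = 1.25
|y|^q = 3.6163^1.25 = 4.9869
f*(3.6163) = 4.9869 / 1.25 = 3.9895


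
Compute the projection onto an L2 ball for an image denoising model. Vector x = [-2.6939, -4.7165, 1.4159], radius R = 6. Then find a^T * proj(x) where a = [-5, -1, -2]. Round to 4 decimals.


Step 1: Compute ||x|| (intermediates to 6 decimals).
||x|| = sqrt((-2.6939)^2 + (-4.7165)^2 + 1.4159^2) = 5.613131
Step 2: Project.
Since ||x|| <= R, proj = x (no scaling needed).
proj(x) = [-2.6939, -4.7165, 1.4159]
Step 3: Dot product.
a^T * proj(x) = -5*(-2.6939) - 1*(-4.7165) - 2*1.4159 = 15.3542


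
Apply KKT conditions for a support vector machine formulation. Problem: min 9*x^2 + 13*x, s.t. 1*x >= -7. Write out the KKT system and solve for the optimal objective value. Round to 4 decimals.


Step 1: Try lambda = 0 (constraint inactive).
Stationarity: 2*9*x + 13 = 0
x* = -13/(2*9) = -13/18 = -0.7222 (rounded; the exact value -13/18 is used below)
Check constraint: 1*-0.7222 = -0.7222 >= -7 -- satisfied.
Step 2: Compute optimal value.
f(x*) = 9*(-13/18)^2 + 13*(-13/18) = -4.6944


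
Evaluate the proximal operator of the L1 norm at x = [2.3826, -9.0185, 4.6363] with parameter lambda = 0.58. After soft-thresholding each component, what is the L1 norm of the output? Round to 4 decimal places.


Soft-thresholding with lambda = 0.58:
prox(2.3826) = sign(2.3826)*max(|2.3826| - 0.58, 0) = 1.8026
prox(-9.0185) = sign(-9.0185)*max(|-9.0185| - 0.58, 0) = -8.4385
prox(4.6363) = sign(4.6363)*max(|4.6363| - 0.58, 0) = 4.0563
prox(x) = [1.8026, -8.4385, 4.0563]
||prox(x)||_1 = 1.8026 + 8.4385 + 4.0563 = 14.2974


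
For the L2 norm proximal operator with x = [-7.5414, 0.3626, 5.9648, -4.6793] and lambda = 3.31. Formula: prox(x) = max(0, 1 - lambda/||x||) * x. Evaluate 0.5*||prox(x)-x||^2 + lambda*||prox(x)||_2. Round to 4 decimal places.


Step 1: Compute ||x||.
||x|| = 10.6995
Step 2: Compute scaling factor.
scale = max(0, 1 - 3.31/10.6995) = 0.6906
Step 3: prox(x) = [-5.2084, 0.2504, 4.1195, -3.2317]
||prox(x)|| = 7.3895
Step 4: Proximal objective.
0.5*||prox-x||^2 = 5.4781
lambda*||prox|| = 24.4592
Total = 29.9372


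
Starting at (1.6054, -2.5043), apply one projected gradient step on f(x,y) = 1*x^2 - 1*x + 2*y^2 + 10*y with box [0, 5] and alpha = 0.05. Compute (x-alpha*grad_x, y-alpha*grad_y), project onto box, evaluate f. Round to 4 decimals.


Step 1: Compute gradient at (1.6054, -2.5043).
grad_x = 2*1*1.6054 - 1 = 2.2108
grad_y = 2*2*-2.5043 + 10 = -0.0172
Step 2: Gradient step.
x_raw = 1.6054 - 0.05*2.2108 = 1.4949
y_raw = -2.5043 - 0.05*-0.0172 = -2.5034
Step 3: Project onto [0, 5].
x_proj = clip(1.4949) = 1.4949
y_proj = clip(-2.5034) = 0.0
Step 4: Evaluate f.
f(1.4949, 0.0) = 0.7397


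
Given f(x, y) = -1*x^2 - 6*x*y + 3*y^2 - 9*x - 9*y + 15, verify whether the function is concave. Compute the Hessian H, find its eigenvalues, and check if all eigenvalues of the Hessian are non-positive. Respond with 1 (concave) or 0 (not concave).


The Hessian of f(x,y) = -1*x^2 - 6*x*y + 3*y^2 - 9*x - 9*y + 15 is:
H = [[-2, -6], [-6, 6]]
Trace = -2 + 6 = 4
Determinant = -2*6 - (-6)^2 = -48
Discriminant = (4)^2 - 4*-48 = 208.0
Eigenvalues: lambda_1 = -5.2111, lambda_2 = 9.2111
The function is not concave.

0


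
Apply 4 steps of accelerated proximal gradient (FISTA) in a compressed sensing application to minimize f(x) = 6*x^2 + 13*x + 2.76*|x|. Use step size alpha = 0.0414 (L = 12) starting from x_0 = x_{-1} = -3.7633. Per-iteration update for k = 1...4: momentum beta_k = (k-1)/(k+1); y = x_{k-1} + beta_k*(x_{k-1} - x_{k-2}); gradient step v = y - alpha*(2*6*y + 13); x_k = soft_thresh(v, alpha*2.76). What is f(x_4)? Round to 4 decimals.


FISTA on f(x) = 6*x^2 + 13*x + 2.76*|x|
L = 12, alpha = 0.0414
Iteration 1: beta = 0.0, y = -3.7633 + 0.0*(-3.7633 + 3.7633) = -3.7633
  grad(y) = -32.1596, v = y - alpha*grad = -2.4319
  prox(v) = soft_thresh(-2.4319, 0.1143) = -2.3176
Iteration 2: beta = 0.3333, y = -2.3176 + 0.3333*(-2.3176 + 3.7633) = -1.8357
  grad(y) = -9.0289, v = y - alpha*grad = -1.4619
  prox(v) = soft_thresh(-1.4619, 0.1143) = -1.3477
Iteration 3: beta = 0.5, y = -1.3477 + 0.5*(-1.3477 + 2.3176) = -0.8627
  grad(y) = 2.6475, v = y - alpha*grad = -0.9723
  prox(v) = soft_thresh(-0.9723, 0.1143) = -0.858
Iteration 4: beta = 0.6, y = -0.858 + 0.6*(-0.858 + 1.3477) = -0.5643
  grad(y) = 6.2287, v = y - alpha*grad = -0.8221
  prox(v) = soft_thresh(-0.8221, 0.1143) = -0.7079
f(x_4) = 6*(-0.7079)^2 + 13*(-0.7079) + 2.76*|-0.7079| = -4.2421


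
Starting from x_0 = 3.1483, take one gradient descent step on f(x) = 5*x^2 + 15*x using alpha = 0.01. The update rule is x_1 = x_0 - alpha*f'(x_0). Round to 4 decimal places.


We compute the gradient at x_0 and apply the update.
f'(x) = 10*x + 15
f'(3.1483) = 10*3.1483 + 15 = 46.483
x_1 = 3.1483 - 0.01*46.483 = 2.6835


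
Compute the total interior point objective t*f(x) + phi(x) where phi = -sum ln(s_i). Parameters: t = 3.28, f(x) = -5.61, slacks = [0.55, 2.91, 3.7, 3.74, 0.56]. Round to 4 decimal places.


Step 1: Compute log-barrier.
ln values: [-0.5978, 1.0682, 1.3083, 1.3191, -0.5798]
phi = -(-0.5978 + 1.0682 + 1.3083 + 1.3191 - 0.5798) = -2.5179
Step 2: Compute augmented objective.
t*f(x) = 3.28*-5.61 = -18.4008
Total = -18.4008 - 2.5179 = -20.9187


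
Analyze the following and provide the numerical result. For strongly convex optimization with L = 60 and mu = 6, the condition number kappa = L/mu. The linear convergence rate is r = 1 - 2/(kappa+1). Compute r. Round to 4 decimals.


Step 1: Compute the condition number.
kappa = L/mu = 60/6 = 10.0
Step 2: Compute the convergence rate.
r = 1 - 2/(kappa + 1) = 1 - 2*mu/(L + mu) = (L - mu)/(L + mu) = 54/66 = 0.8182


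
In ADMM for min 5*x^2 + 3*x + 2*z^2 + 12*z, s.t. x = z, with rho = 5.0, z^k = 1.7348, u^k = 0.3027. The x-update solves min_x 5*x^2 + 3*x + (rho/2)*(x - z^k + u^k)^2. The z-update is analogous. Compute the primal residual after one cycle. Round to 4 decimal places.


ADMM iteration with rho = 5.0, z^k = 1.7348, u^k = 0.3027
Step 1: x-update.
Minimize 5*x^2 + 3*x + (5.0/2)*(x - 1.7348 + 0.3027)^2
FOC: (2*5 + 5.0)*x = -3 + 5.0*(1.7348 - 0.3027)
x^{k+1} = 0.2774
Step 2: z-update.
Minimize 2*z^2 + 12*z + (5.0/2)*(0.2774 - z + 0.3027)^2
FOC: (2*2 + 5.0)*z = -12 + 5.0*(0.2774 + 0.3027)
z^{k+1} = -1.0111
Step 3: u-update.
u^{k+1} = 0.3027 + 0.2774 + 1.0111 = 1.5911
Step 4: Primal residual = |0.2774 + 1.0111| = 1.2884


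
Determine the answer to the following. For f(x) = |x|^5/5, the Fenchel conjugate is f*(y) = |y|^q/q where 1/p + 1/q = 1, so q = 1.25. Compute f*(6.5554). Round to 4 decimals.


The conjugate exponent q satisfies 1/p + 1/q = 1.
p = 5, so q = 5/(5 - 1) = 1.25
|y|^q = 6.5554^1.25 = 10.4894
f*(6.5554) = 10.4894 / 1.25 = 8.3915


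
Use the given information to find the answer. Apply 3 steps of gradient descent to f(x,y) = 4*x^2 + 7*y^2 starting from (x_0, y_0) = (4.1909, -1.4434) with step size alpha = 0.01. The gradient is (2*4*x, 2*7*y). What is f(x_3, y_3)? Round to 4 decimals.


Gradient descent on f(x,y) = 4*x^2 + 7*y^2.
Starting point: (4.1909, -1.4434), alpha = 0.01
Step 1: grad_x = 2*4*4.1909 = 33.5272, grad_y = 2*7*-1.4434 = -20.2076
  x_1 = 4.1909 - 0.01*33.5272 = 3.8556
  y_1 = -1.4434 - 0.01*-20.2076 = -1.2413
Step 2: grad_x = 2*4*3.8556 = 30.845, grad_y = 2*7*-1.2413 = -17.3785
  x_2 = 3.8556 - 0.01*30.845 = 3.5472
  y_2 = -1.2413 - 0.01*-17.3785 = -1.0675
Step 3: grad_x = 2*4*3.5472 = 28.3774, grad_y = 2*7*-1.0675 = -14.9455
  x_3 = 3.5472 - 0.01*28.3774 = 3.2634
  y_3 = -1.0675 - 0.01*-14.9455 = -0.9181
f(3.2634, -0.9181) = 4*3.2634^2 + 7*(-0.9181)^2 = 48.4993


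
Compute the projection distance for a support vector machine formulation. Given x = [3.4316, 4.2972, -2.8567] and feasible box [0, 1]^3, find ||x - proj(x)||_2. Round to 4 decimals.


Project each component onto [0, 1].
clip(3.4316) = 1.0, clip(4.2972) = 1.0, clip(-2.8567) = 0.0
Projection = [1.0, 1.0, 0.0]
Squared diffs: [5.9127, 10.8715, 8.1607]
Distance = sqrt(24.9449) = 4.9945
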